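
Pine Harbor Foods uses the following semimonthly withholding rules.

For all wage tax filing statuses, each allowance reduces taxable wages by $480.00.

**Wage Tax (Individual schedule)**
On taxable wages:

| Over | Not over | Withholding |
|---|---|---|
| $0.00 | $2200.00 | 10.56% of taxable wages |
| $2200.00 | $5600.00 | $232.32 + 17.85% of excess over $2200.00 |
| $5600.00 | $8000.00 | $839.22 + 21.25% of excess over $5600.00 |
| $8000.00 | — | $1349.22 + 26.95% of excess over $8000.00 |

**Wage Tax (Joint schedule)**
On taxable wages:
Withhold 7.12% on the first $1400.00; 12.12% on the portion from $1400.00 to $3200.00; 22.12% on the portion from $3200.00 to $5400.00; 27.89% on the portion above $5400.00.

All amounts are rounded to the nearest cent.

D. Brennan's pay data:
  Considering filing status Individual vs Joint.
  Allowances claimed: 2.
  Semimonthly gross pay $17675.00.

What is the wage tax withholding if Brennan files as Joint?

Wage Tax (Joint): taxable = $17675.00 − 2×$480.00 = $16715.00
  $804.48 + 27.89% × ($16715.00 − $5400.00) = $804.48 + 27.89% × $11315.00 = $3960.23

$3960.23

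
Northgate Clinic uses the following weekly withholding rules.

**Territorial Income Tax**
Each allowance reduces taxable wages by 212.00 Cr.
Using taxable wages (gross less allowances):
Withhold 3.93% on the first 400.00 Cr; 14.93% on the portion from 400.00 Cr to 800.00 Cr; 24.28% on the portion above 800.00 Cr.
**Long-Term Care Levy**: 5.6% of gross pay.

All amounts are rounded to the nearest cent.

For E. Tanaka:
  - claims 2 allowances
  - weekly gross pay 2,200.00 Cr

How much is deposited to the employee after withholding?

Territorial Income Tax: taxable = 2,200.00 Cr − 2×212.00 Cr = 1,776.00 Cr
  75.44 Cr + 24.28% × (1,776.00 Cr − 800.00 Cr) = 75.44 Cr + 24.28% × 976.00 Cr = 312.41 Cr
Long-Term Care Levy: 5.6% × 2,200.00 Cr = 123.20 Cr
Total withheld: 312.41 Cr + 123.20 Cr = 435.61 Cr
Net pay: 2,200.00 Cr − 435.61 Cr = 1,764.39 Cr

1,764.39 Cr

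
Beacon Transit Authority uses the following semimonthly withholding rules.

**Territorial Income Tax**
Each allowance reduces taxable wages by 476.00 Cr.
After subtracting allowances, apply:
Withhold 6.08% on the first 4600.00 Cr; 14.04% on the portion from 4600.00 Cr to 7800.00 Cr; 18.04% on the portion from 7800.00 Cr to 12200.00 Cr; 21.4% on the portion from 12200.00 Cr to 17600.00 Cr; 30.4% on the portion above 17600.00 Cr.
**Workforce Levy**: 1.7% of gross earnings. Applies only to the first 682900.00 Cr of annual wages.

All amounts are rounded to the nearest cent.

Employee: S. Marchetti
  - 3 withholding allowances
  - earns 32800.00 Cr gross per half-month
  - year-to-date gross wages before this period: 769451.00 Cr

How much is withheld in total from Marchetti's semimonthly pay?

6865.01 Cr

Territorial Income Tax: taxable = 32800.00 Cr − 3×476.00 Cr = 31372.00 Cr
  2678.32 Cr + 30.4% × (31372.00 Cr − 17600.00 Cr) = 2678.32 Cr + 30.4% × 13772.00 Cr = 6865.01 Cr
Workforce Levy: YTD 769451.00 Cr ≥ cap 682900.00 Cr → 0.00 Cr
Total: 6865.01 Cr + 0.00 Cr = 6865.01 Cr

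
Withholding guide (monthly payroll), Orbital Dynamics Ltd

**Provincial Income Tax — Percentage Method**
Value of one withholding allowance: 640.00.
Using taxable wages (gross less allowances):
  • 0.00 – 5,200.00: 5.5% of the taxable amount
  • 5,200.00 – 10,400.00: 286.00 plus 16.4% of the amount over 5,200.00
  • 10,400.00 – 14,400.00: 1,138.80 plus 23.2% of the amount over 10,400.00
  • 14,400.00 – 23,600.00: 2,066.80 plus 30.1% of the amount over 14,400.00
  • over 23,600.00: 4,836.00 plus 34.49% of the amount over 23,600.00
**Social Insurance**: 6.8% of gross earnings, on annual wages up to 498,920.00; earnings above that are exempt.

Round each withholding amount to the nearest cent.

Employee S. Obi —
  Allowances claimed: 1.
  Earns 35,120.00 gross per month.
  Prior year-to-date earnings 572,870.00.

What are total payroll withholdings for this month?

Provincial Income Tax: taxable = 35,120.00 − 1×640.00 = 34,480.00
  4,836.00 + 34.49% × (34,480.00 − 23,600.00) = 4,836.00 + 34.49% × 10,880.00 = 8,588.51
Social Insurance: YTD 572,870.00 ≥ cap 498,920.00 → 0.00
Total: 8,588.51 + 0.00 = 8,588.51

8,588.51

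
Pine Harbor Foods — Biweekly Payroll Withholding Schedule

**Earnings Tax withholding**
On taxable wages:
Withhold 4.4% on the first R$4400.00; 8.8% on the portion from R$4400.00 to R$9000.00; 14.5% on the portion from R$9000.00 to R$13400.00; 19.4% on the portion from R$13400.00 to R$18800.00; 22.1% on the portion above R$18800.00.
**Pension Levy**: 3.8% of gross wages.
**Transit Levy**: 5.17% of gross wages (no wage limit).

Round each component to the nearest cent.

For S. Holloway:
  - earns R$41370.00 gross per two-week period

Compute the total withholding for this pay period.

R$10982.86

Earnings Tax: taxable = R$41370.00
  R$2284.00 + 22.1% × (R$41370.00 − R$18800.00) = R$2284.00 + 22.1% × R$22570.00 = R$7271.97
Pension Levy: 3.8% × R$41370.00 = R$1572.06
Transit Levy: 5.17% × R$41370.00 = R$2138.83
Total: R$7271.97 + R$1572.06 + R$2138.83 = R$10982.86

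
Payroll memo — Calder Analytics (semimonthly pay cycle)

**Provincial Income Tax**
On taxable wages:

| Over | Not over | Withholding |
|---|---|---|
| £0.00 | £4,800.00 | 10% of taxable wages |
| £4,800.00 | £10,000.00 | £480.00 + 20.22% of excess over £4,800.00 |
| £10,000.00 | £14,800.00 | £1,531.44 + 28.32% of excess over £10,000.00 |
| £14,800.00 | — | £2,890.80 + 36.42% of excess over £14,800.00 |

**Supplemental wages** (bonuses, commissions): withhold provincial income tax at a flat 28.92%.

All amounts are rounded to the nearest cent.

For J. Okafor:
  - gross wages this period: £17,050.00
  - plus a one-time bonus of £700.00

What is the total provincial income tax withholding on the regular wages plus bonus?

Provincial Income Tax: taxable = £17,050.00
  £2,890.80 + 36.42% × (£17,050.00 − £14,800.00) = £2,890.80 + 36.42% × £2,250.00 = £3,710.25
Supplemental (28.92% flat on bonus): 28.92% × £700.00 = £202.44
Total provincial income tax: £3,710.25 + £202.44 = £3,912.69

£3,912.69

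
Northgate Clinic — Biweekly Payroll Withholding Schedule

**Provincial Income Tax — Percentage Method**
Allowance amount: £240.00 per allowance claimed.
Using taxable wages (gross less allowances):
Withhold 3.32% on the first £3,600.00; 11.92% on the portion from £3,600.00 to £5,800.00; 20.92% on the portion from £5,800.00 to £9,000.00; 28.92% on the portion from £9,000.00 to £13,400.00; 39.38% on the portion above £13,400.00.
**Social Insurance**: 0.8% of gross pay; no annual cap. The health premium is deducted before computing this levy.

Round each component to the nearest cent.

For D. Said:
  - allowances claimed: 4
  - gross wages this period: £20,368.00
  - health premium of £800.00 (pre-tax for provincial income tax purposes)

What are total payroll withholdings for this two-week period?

Provincial Income Tax: taxable = £20,368.00 − £800.00 − 4×£240.00 = £18,608.00
  £2,323.68 + 39.38% × (£18,608.00 − £13,400.00) = £2,323.68 + 39.38% × £5,208.00 = £4,374.59
Social Insurance: 0.8% × £19,568.00 = £156.54
Total: £4,374.59 + £156.54 = £4,531.13

£4,531.13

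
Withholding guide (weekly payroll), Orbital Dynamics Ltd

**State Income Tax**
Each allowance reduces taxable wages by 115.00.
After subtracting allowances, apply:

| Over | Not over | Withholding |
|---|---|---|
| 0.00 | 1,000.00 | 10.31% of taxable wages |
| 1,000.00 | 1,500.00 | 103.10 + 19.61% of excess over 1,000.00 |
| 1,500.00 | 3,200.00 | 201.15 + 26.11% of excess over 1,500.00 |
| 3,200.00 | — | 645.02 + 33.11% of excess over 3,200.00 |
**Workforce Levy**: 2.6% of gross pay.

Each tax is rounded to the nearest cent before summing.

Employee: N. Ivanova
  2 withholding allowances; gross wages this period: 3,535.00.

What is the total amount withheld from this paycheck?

771.70

State Income Tax: taxable = 3,535.00 − 2×115.00 = 3,305.00
  645.02 + 33.11% × (3,305.00 − 3,200.00) = 645.02 + 33.11% × 105.00 = 679.79
Workforce Levy: 2.6% × 3,535.00 = 91.91
Total: 679.79 + 91.91 = 771.70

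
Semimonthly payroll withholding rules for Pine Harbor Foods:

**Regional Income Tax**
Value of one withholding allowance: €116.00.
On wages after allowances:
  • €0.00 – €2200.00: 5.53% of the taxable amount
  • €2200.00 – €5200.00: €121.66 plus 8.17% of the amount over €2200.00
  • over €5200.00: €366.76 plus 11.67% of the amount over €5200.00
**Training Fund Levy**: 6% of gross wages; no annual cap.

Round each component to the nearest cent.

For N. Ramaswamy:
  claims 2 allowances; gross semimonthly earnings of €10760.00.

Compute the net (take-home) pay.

Regional Income Tax: taxable = €10760.00 − 2×€116.00 = €10528.00
  €366.76 + 11.67% × (€10528.00 − €5200.00) = €366.76 + 11.67% × €5328.00 = €988.54
Training Fund Levy: 6% × €10760.00 = €645.60
Total withheld: €988.54 + €645.60 = €1634.14
Net pay: €10760.00 − €1634.14 = €9125.86

€9125.86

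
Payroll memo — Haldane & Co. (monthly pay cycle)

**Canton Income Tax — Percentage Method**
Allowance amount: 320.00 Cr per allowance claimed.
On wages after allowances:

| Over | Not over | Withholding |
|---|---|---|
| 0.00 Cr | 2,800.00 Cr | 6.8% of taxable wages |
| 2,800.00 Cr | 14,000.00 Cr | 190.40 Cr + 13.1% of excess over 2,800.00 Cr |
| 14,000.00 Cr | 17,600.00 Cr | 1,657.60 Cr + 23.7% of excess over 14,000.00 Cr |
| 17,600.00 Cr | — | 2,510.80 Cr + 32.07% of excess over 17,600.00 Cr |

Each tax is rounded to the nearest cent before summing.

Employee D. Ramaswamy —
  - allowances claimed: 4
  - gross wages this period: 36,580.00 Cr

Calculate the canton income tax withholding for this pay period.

Canton Income Tax: taxable = 36,580.00 Cr − 4×320.00 Cr = 35,300.00 Cr
  2,510.80 Cr + 32.07% × (35,300.00 Cr − 17,600.00 Cr) = 2,510.80 Cr + 32.07% × 17,700.00 Cr = 8,187.19 Cr

8,187.19 Cr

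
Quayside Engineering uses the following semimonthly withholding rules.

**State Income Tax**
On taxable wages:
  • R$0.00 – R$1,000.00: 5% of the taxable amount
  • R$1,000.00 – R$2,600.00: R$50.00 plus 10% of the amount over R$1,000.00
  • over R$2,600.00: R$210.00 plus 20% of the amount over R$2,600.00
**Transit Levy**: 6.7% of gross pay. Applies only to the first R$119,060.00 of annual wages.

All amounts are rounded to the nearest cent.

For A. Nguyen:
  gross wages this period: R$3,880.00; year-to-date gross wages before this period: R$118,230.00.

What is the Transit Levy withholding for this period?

Transit Levy: cap R$119,060.00 − YTD R$118,230.00 = R$830.00 subject; 6.7% × R$830.00 = R$55.61

R$55.61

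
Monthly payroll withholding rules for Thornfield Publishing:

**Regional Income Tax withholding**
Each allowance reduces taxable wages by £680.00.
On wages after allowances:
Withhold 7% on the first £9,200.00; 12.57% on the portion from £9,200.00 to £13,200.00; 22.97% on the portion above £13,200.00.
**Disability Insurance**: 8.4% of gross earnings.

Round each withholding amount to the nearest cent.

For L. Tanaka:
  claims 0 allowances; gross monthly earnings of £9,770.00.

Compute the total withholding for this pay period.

£1,536.33

Regional Income Tax: taxable = £9,770.00
  £644.00 + 12.57% × (£9,770.00 − £9,200.00) = £644.00 + 12.57% × £570.00 = £715.65
Disability Insurance: 8.4% × £9,770.00 = £820.68
Total: £715.65 + £820.68 = £1,536.33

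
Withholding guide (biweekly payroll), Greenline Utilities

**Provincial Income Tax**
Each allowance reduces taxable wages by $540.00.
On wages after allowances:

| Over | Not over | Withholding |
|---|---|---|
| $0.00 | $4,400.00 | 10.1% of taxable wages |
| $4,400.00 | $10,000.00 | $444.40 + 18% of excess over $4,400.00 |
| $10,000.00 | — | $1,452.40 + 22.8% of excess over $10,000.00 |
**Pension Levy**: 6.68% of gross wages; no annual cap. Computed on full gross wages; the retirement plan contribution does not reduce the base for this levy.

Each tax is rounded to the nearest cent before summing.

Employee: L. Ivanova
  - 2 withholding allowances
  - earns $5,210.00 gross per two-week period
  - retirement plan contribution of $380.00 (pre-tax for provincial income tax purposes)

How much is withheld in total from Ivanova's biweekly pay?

$726.78

Provincial Income Tax: taxable = $5,210.00 − $380.00 − 2×$540.00 = $3,750.00
  10.1% × $3,750.00 = $378.75
Pension Levy: 6.68% × $5,210.00 = $348.03
Total: $378.75 + $348.03 = $726.78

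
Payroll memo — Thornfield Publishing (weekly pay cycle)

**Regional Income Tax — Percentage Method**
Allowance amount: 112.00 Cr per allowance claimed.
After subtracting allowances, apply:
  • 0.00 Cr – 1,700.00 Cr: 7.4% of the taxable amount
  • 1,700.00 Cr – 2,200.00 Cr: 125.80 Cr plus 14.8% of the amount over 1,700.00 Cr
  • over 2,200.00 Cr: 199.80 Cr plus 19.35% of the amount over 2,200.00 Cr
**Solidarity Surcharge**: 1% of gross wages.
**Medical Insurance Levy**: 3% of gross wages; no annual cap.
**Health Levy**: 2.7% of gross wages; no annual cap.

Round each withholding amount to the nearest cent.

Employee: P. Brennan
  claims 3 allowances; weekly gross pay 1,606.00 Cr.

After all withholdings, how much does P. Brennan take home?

1,404.42 Cr

Regional Income Tax: taxable = 1,606.00 Cr − 3×112.00 Cr = 1,270.00 Cr
  7.4% × 1,270.00 Cr = 93.98 Cr
Solidarity Surcharge: 1% × 1,606.00 Cr = 16.06 Cr
Medical Insurance Levy: 3% × 1,606.00 Cr = 48.18 Cr
Health Levy: 2.7% × 1,606.00 Cr = 43.36 Cr
Total withheld: 93.98 Cr + 16.06 Cr + 48.18 Cr + 43.36 Cr = 201.58 Cr
Net pay: 1,606.00 Cr − 201.58 Cr = 1,404.42 Cr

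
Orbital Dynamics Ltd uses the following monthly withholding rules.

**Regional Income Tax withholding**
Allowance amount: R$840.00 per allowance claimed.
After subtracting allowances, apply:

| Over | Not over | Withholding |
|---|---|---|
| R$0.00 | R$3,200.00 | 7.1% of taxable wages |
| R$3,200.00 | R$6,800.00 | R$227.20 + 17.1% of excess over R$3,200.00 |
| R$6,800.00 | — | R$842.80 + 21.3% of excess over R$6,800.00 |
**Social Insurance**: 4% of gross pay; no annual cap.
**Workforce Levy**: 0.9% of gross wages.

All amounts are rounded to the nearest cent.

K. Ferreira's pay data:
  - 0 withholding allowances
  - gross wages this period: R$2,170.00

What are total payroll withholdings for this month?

Regional Income Tax: taxable = R$2,170.00
  7.1% × R$2,170.00 = R$154.07
Social Insurance: 4% × R$2,170.00 = R$86.80
Workforce Levy: 0.9% × R$2,170.00 = R$19.53
Total: R$154.07 + R$86.80 + R$19.53 = R$260.40

R$260.40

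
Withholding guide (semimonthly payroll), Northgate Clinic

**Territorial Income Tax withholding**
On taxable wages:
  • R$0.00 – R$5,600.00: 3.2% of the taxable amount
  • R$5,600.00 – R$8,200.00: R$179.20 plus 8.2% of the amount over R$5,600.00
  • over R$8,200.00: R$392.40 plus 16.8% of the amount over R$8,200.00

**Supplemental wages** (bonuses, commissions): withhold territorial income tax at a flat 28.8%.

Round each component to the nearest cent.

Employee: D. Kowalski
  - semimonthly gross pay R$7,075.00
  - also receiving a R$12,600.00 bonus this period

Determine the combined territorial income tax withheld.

Territorial Income Tax: taxable = R$7,075.00
  R$179.20 + 8.2% × (R$7,075.00 − R$5,600.00) = R$179.20 + 8.2% × R$1,475.00 = R$300.15
Supplemental (28.8% flat on bonus): 28.8% × R$12,600.00 = R$3,628.80
Total territorial income tax: R$300.15 + R$3,628.80 = R$3,928.95

R$3,928.95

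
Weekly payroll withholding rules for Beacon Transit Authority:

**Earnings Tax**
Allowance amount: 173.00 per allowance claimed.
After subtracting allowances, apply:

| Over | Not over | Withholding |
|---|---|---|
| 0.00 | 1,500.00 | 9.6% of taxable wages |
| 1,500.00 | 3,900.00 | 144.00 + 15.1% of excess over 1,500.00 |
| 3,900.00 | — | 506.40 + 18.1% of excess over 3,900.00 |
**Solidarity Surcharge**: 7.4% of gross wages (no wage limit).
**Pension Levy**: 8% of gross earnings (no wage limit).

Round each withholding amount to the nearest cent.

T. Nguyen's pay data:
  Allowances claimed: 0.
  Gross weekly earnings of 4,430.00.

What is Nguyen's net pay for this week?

3,145.45

Earnings Tax: taxable = 4,430.00
  506.40 + 18.1% × (4,430.00 − 3,900.00) = 506.40 + 18.1% × 530.00 = 602.33
Solidarity Surcharge: 7.4% × 4,430.00 = 327.82
Pension Levy: 8% × 4,430.00 = 354.40
Total withheld: 602.33 + 327.82 + 354.40 = 1,284.55
Net pay: 4,430.00 − 1,284.55 = 3,145.45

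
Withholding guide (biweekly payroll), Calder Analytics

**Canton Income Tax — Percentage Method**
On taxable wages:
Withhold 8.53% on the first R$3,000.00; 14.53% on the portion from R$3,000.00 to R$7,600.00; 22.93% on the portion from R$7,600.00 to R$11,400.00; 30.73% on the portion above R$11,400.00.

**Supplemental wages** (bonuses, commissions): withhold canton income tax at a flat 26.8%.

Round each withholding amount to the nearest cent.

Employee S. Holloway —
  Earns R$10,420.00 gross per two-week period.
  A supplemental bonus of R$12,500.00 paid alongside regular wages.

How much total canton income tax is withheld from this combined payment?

Canton Income Tax: taxable = R$10,420.00
  R$924.28 + 22.93% × (R$10,420.00 − R$7,600.00) = R$924.28 + 22.93% × R$2,820.00 = R$1,570.91
Supplemental (26.8% flat on bonus): 26.8% × R$12,500.00 = R$3,350.00
Total canton income tax: R$1,570.91 + R$3,350.00 = R$4,920.91

R$4,920.91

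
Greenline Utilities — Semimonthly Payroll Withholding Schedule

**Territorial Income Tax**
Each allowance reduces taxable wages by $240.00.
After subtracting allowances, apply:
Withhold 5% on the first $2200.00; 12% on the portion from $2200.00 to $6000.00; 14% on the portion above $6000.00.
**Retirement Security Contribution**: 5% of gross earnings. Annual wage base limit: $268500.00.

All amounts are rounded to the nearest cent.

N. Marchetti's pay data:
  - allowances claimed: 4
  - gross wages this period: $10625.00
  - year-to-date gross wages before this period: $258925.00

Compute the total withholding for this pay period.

Territorial Income Tax: taxable = $10625.00 − 4×$240.00 = $9665.00
  $566.00 + 14% × ($9665.00 − $6000.00) = $566.00 + 14% × $3665.00 = $1079.10
Retirement Security Contribution: cap $268500.00 − YTD $258925.00 = $9575.00 subject; 5% × $9575.00 = $478.75
Total: $1079.10 + $478.75 = $1557.85

$1557.85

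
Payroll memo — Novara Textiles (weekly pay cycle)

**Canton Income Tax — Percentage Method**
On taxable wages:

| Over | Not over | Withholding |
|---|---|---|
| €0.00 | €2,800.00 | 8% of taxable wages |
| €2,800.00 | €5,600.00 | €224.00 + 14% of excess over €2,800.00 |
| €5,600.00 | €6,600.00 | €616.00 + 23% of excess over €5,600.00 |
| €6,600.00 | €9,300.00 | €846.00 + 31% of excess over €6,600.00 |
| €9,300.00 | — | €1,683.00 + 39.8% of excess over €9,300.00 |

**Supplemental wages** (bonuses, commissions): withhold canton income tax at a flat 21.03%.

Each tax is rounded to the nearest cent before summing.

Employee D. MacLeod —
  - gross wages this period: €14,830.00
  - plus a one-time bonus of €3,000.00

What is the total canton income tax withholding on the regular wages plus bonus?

Canton Income Tax: taxable = €14,830.00
  €1,683.00 + 39.8% × (€14,830.00 − €9,300.00) = €1,683.00 + 39.8% × €5,530.00 = €3,883.94
Supplemental (21.03% flat on bonus): 21.03% × €3,000.00 = €630.90
Total canton income tax: €3,883.94 + €630.90 = €4,514.84

€4,514.84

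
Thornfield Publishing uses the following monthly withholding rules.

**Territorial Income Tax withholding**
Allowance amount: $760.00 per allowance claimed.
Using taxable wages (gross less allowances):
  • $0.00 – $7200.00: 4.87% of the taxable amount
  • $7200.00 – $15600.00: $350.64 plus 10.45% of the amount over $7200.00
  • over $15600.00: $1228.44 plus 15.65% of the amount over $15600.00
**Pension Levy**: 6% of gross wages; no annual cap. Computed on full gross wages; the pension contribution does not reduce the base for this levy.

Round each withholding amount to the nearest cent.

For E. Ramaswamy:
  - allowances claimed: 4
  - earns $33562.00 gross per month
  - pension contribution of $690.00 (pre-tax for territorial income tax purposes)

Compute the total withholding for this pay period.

$5469.47

Territorial Income Tax: taxable = $33562.00 − $690.00 − 4×$760.00 = $29832.00
  $1228.44 + 15.65% × ($29832.00 − $15600.00) = $1228.44 + 15.65% × $14232.00 = $3455.75
Pension Levy: 6% × $33562.00 = $2013.72
Total: $3455.75 + $2013.72 = $5469.47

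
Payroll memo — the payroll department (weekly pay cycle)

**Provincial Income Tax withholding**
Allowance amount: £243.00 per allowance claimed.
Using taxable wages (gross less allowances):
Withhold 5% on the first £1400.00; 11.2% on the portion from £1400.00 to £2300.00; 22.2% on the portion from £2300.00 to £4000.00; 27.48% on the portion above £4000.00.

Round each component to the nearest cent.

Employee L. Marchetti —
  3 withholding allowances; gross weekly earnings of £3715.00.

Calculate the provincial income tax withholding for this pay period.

Provincial Income Tax: taxable = £3715.00 − 3×£243.00 = £2986.00
  £170.80 + 22.2% × (£2986.00 − £2300.00) = £170.80 + 22.2% × £686.00 = £323.09

£323.09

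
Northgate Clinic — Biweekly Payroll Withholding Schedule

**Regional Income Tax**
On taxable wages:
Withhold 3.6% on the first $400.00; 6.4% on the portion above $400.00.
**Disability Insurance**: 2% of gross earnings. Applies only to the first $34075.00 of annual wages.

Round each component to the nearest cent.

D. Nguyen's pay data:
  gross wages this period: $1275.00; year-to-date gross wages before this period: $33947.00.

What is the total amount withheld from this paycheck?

$72.96

Regional Income Tax: taxable = $1275.00
  $14.40 + 6.4% × ($1275.00 − $400.00) = $14.40 + 6.4% × $875.00 = $70.40
Disability Insurance: cap $34075.00 − YTD $33947.00 = $128.00 subject; 2% × $128.00 = $2.56
Total: $70.40 + $2.56 = $72.96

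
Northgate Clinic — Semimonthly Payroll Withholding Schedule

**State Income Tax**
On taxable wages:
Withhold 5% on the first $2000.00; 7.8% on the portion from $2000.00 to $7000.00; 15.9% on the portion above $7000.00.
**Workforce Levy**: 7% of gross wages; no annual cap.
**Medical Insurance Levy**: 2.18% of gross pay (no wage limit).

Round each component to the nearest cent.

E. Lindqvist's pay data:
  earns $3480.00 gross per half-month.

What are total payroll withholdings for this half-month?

$534.90

State Income Tax: taxable = $3480.00
  $100.00 + 7.8% × ($3480.00 − $2000.00) = $100.00 + 7.8% × $1480.00 = $215.44
Workforce Levy: 7% × $3480.00 = $243.60
Medical Insurance Levy: 2.18% × $3480.00 = $75.86
Total: $215.44 + $243.60 + $75.86 = $534.90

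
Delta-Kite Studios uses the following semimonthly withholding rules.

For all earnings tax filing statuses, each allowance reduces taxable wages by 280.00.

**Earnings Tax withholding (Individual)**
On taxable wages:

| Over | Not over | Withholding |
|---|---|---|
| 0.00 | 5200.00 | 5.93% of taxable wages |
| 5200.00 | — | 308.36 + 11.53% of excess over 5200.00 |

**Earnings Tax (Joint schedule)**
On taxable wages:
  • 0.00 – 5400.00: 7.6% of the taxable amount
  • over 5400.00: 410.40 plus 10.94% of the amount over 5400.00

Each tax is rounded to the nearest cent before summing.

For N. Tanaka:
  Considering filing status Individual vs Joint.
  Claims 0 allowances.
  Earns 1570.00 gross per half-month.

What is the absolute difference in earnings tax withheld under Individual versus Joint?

Earnings Tax (Individual): taxable = 1570.00
  5.93% × 1570.00 = 93.10
Earnings Tax (Joint): taxable = 1570.00
  7.6% × 1570.00 = 119.32
Difference: |93.10 − 119.32| = 26.22 (higher under Joint)

26.22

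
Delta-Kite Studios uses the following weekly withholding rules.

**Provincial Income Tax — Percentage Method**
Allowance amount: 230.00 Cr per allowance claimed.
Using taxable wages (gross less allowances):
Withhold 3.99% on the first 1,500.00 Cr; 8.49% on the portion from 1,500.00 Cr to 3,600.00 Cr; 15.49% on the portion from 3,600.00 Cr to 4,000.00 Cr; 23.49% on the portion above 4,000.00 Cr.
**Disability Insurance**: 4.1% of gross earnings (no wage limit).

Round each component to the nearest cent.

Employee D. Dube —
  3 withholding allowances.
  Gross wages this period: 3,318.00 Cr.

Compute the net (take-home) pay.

3,026.34 Cr

Provincial Income Tax: taxable = 3,318.00 Cr − 3×230.00 Cr = 2,628.00 Cr
  59.85 Cr + 8.49% × (2,628.00 Cr − 1,500.00 Cr) = 59.85 Cr + 8.49% × 1,128.00 Cr = 155.62 Cr
Disability Insurance: 4.1% × 3,318.00 Cr = 136.04 Cr
Total withheld: 155.62 Cr + 136.04 Cr = 291.66 Cr
Net pay: 3,318.00 Cr − 291.66 Cr = 3,026.34 Cr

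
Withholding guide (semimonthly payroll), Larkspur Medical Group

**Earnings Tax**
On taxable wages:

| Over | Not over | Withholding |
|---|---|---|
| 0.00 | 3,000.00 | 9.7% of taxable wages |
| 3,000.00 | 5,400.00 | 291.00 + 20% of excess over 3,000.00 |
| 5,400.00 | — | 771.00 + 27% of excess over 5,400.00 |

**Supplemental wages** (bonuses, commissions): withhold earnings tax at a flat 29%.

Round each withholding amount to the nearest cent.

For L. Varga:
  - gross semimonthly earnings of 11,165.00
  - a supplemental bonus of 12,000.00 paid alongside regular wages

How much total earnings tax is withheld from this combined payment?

Earnings Tax: taxable = 11,165.00
  771.00 + 27% × (11,165.00 − 5,400.00) = 771.00 + 27% × 5,765.00 = 2,327.55
Supplemental (29% flat on bonus): 29% × 12,000.00 = 3,480.00
Total earnings tax: 2,327.55 + 3,480.00 = 5,807.55

5,807.55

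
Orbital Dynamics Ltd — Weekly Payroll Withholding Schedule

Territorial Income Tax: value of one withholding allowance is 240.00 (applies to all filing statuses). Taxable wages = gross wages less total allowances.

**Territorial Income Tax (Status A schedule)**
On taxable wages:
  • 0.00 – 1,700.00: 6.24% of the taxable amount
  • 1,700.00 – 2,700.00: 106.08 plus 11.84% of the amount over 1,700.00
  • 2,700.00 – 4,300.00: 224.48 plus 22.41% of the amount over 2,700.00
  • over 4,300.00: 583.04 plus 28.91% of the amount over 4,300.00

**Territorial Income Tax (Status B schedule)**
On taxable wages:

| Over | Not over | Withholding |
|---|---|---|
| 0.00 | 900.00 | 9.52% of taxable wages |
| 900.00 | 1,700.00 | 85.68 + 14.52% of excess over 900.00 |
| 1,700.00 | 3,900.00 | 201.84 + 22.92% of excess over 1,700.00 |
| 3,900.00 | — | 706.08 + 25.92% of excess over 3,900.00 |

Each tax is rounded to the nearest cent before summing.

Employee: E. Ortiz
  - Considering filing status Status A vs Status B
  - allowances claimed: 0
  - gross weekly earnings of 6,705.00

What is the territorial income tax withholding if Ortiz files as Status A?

Territorial Income Tax (Status A): taxable = 6,705.00
  583.04 + 28.91% × (6,705.00 − 4,300.00) = 583.04 + 28.91% × 2,405.00 = 1,278.33

1,278.33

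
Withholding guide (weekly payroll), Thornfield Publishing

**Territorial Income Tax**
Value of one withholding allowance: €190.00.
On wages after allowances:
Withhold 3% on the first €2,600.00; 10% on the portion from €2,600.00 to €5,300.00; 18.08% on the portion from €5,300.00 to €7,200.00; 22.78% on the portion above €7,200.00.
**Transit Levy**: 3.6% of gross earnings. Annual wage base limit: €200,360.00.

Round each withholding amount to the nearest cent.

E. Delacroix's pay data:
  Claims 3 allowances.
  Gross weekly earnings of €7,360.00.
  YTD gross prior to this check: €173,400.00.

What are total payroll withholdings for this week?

Territorial Income Tax: taxable = €7,360.00 − 3×€190.00 = €6,790.00
  €348.00 + 18.08% × (€6,790.00 − €5,300.00) = €348.00 + 18.08% × €1,490.00 = €617.39
Transit Levy: 3.6% × €7,360.00 = €264.96
Total: €617.39 + €264.96 = €882.35

€882.35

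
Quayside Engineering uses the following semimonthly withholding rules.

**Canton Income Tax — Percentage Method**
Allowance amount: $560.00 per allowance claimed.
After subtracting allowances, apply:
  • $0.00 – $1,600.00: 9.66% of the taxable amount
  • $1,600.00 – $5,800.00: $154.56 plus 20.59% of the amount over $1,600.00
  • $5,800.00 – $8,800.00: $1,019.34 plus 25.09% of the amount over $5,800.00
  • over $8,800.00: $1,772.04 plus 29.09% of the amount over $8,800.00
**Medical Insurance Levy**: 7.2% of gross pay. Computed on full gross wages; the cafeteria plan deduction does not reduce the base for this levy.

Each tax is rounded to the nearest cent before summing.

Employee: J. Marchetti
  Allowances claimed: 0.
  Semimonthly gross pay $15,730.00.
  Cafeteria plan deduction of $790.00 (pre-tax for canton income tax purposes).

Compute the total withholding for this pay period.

Canton Income Tax: taxable = $15,730.00 − $790.00 = $14,940.00
  $1,772.04 + 29.09% × ($14,940.00 − $8,800.00) = $1,772.04 + 29.09% × $6,140.00 = $3,558.17
Medical Insurance Levy: 7.2% × $15,730.00 = $1,132.56
Total: $3,558.17 + $1,132.56 = $4,690.73

$4,690.73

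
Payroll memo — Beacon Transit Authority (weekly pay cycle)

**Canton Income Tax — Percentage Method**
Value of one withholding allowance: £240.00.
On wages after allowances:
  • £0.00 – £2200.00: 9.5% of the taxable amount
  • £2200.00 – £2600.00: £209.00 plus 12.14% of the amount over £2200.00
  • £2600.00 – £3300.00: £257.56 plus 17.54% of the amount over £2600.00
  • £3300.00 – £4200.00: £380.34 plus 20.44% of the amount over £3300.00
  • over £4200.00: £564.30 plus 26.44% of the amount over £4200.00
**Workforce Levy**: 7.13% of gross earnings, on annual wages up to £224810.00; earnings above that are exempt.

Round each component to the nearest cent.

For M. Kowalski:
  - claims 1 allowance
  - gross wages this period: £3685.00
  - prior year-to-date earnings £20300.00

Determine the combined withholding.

Canton Income Tax: taxable = £3685.00 − 1×£240.00 = £3445.00
  £380.34 + 20.44% × (£3445.00 − £3300.00) = £380.34 + 20.44% × £145.00 = £409.98
Workforce Levy: 7.13% × £3685.00 = £262.74
Total: £409.98 + £262.74 = £672.72

£672.72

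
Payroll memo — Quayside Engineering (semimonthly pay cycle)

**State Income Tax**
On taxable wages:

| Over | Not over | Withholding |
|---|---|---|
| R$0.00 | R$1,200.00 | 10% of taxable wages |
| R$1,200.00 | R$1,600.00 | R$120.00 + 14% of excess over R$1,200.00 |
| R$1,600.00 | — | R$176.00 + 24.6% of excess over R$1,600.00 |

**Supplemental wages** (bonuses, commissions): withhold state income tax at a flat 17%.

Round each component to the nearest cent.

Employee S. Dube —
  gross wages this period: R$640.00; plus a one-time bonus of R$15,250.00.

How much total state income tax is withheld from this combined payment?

R$2,656.50

State Income Tax: taxable = R$640.00
  10% × R$640.00 = R$64.00
Supplemental (17% flat on bonus): 17% × R$15,250.00 = R$2,592.50
Total state income tax: R$64.00 + R$2,592.50 = R$2,656.50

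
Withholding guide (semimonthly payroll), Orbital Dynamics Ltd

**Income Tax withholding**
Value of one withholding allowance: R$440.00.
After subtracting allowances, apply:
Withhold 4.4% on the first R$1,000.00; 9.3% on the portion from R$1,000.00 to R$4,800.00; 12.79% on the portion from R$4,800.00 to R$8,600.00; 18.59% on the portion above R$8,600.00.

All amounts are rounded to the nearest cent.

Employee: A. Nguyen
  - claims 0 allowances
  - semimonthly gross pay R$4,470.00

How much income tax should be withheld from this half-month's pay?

Income Tax: taxable = R$4,470.00
  R$44.00 + 9.3% × (R$4,470.00 − R$1,000.00) = R$44.00 + 9.3% × R$3,470.00 = R$366.71

R$366.71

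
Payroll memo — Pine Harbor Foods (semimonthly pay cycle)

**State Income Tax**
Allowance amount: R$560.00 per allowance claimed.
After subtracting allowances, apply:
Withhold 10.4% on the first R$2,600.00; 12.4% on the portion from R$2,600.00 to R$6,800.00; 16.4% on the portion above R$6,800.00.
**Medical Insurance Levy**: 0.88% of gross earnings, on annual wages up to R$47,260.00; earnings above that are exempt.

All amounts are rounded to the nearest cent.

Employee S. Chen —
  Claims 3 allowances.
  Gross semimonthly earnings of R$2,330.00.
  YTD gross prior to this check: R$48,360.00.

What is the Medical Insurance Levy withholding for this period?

Medical Insurance Levy: YTD R$48,360.00 ≥ cap R$47,260.00 → R$0.00

R$0.00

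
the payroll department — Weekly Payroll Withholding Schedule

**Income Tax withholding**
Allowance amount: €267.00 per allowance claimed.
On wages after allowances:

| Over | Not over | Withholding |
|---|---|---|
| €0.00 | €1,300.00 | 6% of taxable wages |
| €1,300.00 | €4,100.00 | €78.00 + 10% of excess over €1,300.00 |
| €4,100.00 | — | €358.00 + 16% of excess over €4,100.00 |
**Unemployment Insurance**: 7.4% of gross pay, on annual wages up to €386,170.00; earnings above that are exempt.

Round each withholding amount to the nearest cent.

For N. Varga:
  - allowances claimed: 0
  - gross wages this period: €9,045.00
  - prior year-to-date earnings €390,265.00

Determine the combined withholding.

€1,149.20

Income Tax: taxable = €9,045.00
  €358.00 + 16% × (€9,045.00 − €4,100.00) = €358.00 + 16% × €4,945.00 = €1,149.20
Unemployment Insurance: YTD €390,265.00 ≥ cap €386,170.00 → €0.00
Total: €1,149.20 + €0.00 = €1,149.20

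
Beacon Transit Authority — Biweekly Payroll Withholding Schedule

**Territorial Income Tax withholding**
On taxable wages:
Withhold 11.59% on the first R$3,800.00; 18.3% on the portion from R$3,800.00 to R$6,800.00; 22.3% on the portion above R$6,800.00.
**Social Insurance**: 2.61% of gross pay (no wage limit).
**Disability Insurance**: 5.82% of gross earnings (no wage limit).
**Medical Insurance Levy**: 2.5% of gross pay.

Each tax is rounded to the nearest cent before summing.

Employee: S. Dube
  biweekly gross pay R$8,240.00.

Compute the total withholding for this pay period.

R$2,211.17

Territorial Income Tax: taxable = R$8,240.00
  R$989.42 + 22.3% × (R$8,240.00 − R$6,800.00) = R$989.42 + 22.3% × R$1,440.00 = R$1,310.54
Social Insurance: 2.61% × R$8,240.00 = R$215.06
Disability Insurance: 5.82% × R$8,240.00 = R$479.57
Medical Insurance Levy: 2.5% × R$8,240.00 = R$206.00
Total: R$1,310.54 + R$215.06 + R$479.57 + R$206.00 = R$2,211.17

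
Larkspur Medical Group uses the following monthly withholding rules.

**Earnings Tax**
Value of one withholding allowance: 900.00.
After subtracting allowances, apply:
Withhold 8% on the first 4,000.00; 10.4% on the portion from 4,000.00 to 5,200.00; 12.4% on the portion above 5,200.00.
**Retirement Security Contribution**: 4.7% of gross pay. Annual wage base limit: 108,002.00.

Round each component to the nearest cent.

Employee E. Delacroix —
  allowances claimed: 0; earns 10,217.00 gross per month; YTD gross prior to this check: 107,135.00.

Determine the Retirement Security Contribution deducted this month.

Retirement Security Contribution: cap 108,002.00 − YTD 107,135.00 = 867.00 subject; 4.7% × 867.00 = 40.75

40.75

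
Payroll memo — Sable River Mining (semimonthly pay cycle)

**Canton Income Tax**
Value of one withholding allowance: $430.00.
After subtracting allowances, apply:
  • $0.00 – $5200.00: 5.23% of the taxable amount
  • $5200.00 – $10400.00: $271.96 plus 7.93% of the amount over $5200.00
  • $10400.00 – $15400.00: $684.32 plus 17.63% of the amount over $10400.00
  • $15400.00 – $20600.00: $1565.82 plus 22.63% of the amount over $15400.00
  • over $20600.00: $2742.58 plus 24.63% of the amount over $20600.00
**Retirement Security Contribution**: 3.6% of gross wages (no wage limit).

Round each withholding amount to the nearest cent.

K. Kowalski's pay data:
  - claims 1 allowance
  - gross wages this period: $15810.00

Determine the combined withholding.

$2131.45

Canton Income Tax: taxable = $15810.00 − 1×$430.00 = $15380.00
  $684.32 + 17.63% × ($15380.00 − $10400.00) = $684.32 + 17.63% × $4980.00 = $1562.29
Retirement Security Contribution: 3.6% × $15810.00 = $569.16
Total: $1562.29 + $569.16 = $2131.45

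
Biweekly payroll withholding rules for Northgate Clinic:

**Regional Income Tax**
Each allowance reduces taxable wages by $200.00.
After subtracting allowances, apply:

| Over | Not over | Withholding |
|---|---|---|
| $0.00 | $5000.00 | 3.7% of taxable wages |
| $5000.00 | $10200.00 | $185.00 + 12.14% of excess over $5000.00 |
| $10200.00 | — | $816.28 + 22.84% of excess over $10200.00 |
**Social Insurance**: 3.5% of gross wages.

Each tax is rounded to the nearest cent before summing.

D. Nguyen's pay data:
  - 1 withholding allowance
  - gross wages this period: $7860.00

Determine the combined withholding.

$783.02

Regional Income Tax: taxable = $7860.00 − 1×$200.00 = $7660.00
  $185.00 + 12.14% × ($7660.00 − $5000.00) = $185.00 + 12.14% × $2660.00 = $507.92
Social Insurance: 3.5% × $7860.00 = $275.10
Total: $507.92 + $275.10 = $783.02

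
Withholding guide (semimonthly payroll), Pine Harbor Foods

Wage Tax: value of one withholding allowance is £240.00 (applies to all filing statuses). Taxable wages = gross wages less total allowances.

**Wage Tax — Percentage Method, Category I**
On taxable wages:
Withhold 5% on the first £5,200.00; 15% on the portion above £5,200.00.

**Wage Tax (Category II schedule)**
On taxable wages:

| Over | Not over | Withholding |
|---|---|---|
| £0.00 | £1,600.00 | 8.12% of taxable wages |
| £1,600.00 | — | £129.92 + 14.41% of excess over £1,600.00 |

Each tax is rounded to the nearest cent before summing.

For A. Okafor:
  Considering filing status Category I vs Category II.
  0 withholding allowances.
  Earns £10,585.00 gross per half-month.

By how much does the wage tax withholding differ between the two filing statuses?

Wage Tax (Category I): taxable = £10,585.00
  £260.00 + 15% × (£10,585.00 − £5,200.00) = £260.00 + 15% × £5,385.00 = £1,067.75
Wage Tax (Category II): taxable = £10,585.00
  £129.92 + 14.41% × (£10,585.00 − £1,600.00) = £129.92 + 14.41% × £8,985.00 = £1,424.66
Difference: |£1,067.75 − £1,424.66| = £356.91 (higher under Category II)

£356.91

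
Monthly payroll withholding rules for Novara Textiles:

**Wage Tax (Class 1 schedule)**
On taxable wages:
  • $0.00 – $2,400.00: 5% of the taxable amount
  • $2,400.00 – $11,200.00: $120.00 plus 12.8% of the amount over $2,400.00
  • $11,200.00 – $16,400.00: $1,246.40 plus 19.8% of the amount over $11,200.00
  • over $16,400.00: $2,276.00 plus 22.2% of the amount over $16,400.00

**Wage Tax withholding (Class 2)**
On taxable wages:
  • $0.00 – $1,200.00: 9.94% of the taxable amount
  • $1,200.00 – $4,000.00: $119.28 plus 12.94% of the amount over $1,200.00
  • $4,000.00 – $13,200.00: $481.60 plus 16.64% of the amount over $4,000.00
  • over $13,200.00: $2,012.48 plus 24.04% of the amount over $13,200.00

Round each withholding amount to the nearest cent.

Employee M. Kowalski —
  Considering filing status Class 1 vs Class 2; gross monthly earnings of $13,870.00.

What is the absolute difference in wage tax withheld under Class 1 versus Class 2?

Wage Tax (Class 1): taxable = $13,870.00
  $1,246.40 + 19.8% × ($13,870.00 − $11,200.00) = $1,246.40 + 19.8% × $2,670.00 = $1,775.06
Wage Tax (Class 2): taxable = $13,870.00
  $2,012.48 + 24.04% × ($13,870.00 − $13,200.00) = $2,012.48 + 24.04% × $670.00 = $2,173.55
Difference: |$1,775.06 − $2,173.55| = $398.49 (higher under Class 2)

$398.49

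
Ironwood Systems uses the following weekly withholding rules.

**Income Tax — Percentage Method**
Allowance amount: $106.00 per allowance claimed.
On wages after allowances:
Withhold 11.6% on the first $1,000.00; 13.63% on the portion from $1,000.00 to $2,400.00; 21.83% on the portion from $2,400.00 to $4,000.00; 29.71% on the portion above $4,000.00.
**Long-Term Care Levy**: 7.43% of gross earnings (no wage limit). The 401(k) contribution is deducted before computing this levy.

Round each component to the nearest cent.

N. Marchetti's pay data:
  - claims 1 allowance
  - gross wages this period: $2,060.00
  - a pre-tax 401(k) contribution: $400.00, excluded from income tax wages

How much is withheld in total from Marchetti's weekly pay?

Income Tax: taxable = $2,060.00 − $400.00 − 1×$106.00 = $1,554.00
  $116.00 + 13.63% × ($1,554.00 − $1,000.00) = $116.00 + 13.63% × $554.00 = $191.51
Long-Term Care Levy: 7.43% × $1,660.00 = $123.34
Total: $191.51 + $123.34 = $314.85

$314.85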